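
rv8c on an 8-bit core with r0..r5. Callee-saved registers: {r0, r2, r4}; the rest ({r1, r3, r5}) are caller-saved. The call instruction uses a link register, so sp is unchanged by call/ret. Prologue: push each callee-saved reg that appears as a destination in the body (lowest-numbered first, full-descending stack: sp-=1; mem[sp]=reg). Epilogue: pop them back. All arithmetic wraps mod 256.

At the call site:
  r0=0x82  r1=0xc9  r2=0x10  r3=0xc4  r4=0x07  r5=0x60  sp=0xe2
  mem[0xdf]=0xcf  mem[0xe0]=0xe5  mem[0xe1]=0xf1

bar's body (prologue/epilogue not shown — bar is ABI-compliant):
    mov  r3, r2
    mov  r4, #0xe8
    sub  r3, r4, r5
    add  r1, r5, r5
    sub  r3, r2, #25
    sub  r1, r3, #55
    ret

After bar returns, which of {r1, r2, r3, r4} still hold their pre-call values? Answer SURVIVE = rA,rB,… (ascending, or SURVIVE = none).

prologue: push r4 -> mem[0xe1]=0x07, sp=0xe1
body[0] mov  r3, r2 -> r3=0x10
body[1] mov  r4, #0xe8 -> r4=0xe8
body[2] sub  r3, r4, r5 -> r3=0x88
body[3] add  r1, r5, r5 -> r1=0xc0
body[4] sub  r3, r2, #25 -> r3=0xf7
body[5] sub  r1, r3, #55 -> r1=0xc0
epilogue: pop r4=0x07, sp=0xe2
r1: caller-saved, written=True
r2: callee-saved, written=False
r3: caller-saved, written=True
r4: callee-saved, written=True

SURVIVE = r2,r4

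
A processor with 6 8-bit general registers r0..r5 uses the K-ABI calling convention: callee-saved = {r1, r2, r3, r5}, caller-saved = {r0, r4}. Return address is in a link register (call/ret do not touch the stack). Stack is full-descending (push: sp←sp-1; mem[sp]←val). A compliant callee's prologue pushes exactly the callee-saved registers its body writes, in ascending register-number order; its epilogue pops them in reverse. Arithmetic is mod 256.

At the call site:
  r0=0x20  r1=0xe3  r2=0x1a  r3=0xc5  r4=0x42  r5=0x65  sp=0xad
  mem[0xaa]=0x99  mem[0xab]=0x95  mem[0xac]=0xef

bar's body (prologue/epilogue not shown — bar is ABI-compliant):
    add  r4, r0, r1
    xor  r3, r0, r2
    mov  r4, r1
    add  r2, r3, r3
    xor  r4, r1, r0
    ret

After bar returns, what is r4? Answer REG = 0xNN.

REG = 0xc3

prologue: push r2 -> mem[0xac]=0x1a, sp=0xac
prologue: push r3 -> mem[0xab]=0xc5, sp=0xab
body[0] add  r4, r0, r1 -> r4=0x03
body[1] xor  r3, r0, r2 -> r3=0x3a
body[2] mov  r4, r1 -> r4=0xe3
body[3] add  r2, r3, r3 -> r2=0x74
body[4] xor  r4, r1, r0 -> r4=0xc3
epilogue: pop r3=0xc5, sp=0xac
epilogue: pop r2=0x1a, sp=0xad
r4 is caller-saved -> body value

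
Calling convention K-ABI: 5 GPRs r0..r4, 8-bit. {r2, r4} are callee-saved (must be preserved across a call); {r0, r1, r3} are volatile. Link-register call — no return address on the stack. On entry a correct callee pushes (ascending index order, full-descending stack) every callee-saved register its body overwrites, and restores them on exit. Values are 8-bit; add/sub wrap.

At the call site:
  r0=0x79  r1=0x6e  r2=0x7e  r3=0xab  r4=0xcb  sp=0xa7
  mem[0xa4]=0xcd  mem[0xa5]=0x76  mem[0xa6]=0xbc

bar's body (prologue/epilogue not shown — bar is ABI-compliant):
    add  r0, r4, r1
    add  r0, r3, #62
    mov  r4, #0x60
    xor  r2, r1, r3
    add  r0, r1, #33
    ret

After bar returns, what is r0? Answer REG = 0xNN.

REG = 0x8f

prologue: push r2 -> mem[0xa6]=0x7e, sp=0xa6
prologue: push r4 -> mem[0xa5]=0xcb, sp=0xa5
body[0] add  r0, r4, r1 -> r0=0x39
body[1] add  r0, r3, #62 -> r0=0xe9
body[2] mov  r4, #0x60 -> r4=0x60
body[3] xor  r2, r1, r3 -> r2=0xc5
body[4] add  r0, r1, #33 -> r0=0x8f
epilogue: pop r4=0xcb, sp=0xa6
epilogue: pop r2=0x7e, sp=0xa7
r0 is caller-saved -> body value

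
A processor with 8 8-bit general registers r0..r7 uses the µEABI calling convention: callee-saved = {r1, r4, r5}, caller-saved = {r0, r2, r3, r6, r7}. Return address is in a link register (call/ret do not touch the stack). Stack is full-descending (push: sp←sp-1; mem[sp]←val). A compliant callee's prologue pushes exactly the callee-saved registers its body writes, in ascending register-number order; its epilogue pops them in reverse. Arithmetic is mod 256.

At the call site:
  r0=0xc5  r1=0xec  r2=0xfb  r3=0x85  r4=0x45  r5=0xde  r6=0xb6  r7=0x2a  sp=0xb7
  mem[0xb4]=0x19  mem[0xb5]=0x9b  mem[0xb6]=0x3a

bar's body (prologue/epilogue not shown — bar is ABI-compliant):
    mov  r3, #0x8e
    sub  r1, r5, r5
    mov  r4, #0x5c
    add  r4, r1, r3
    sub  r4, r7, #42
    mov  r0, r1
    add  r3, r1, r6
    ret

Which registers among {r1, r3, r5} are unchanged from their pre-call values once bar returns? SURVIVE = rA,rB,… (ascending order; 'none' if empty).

SURVIVE = r1,r5

prologue: push r1 → mem[0xb6]=0xec, sp=0xb6
prologue: push r4 → mem[0xb5]=0x45, sp=0xb5
body[0] mov  r3, #0x8e → r3=0x8e
body[1] sub  r1, r5, r5 → r1=0x00
body[2] mov  r4, #0x5c → r4=0x5c
body[3] add  r4, r1, r3 → r4=0x8e
body[4] sub  r4, r7, #42 → r4=0x00
body[5] mov  r0, r1 → r0=0x00
body[6] add  r3, r1, r6 → r3=0xb6
epilogue: pop r4=0x45, sp=0xb6
epilogue: pop r1=0xec, sp=0xb7
r1: callee-saved, written=True
r3: caller-saved, written=True
r5: callee-saved, written=False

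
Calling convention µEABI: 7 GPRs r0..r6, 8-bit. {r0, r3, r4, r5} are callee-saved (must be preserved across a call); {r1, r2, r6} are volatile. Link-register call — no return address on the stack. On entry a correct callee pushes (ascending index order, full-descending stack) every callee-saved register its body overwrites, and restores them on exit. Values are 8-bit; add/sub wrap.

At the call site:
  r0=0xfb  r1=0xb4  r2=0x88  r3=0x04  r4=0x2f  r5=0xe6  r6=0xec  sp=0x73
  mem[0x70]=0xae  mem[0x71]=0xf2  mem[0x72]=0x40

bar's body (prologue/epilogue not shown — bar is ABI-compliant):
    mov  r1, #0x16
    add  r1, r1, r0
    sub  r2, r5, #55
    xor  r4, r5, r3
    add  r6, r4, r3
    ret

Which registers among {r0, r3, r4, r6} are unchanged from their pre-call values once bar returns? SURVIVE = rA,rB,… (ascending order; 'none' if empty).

SURVIVE = r0,r3,r4

prologue: push r4 -> mem[0x72]=0x2f, sp=0x72
body[0] mov  r1, #0x16 -> r1=0x16
body[1] add  r1, r1, r0 -> r1=0x11
body[2] sub  r2, r5, #55 -> r2=0xaf
body[3] xor  r4, r5, r3 -> r4=0xe2
body[4] add  r6, r4, r3 -> r6=0xe6
epilogue: pop r4=0x2f, sp=0x73
r0: callee-saved, written=False
r3: callee-saved, written=False
r4: callee-saved, written=True
r6: caller-saved, written=True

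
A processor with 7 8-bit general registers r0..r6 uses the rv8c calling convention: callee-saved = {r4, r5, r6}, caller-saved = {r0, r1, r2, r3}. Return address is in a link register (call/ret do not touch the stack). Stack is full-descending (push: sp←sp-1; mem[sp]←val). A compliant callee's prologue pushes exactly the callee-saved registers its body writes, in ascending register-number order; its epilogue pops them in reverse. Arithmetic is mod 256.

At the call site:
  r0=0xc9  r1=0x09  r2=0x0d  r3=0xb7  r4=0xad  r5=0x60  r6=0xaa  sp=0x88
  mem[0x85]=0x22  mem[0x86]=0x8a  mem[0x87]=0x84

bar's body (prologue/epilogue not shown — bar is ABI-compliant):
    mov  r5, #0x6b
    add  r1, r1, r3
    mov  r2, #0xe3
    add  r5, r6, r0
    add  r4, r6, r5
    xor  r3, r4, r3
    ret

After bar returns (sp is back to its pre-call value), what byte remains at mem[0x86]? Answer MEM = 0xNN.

MEM = 0x60

prologue: push r4 -> mem[0x87]=0xad, sp=0x87
prologue: push r5 -> mem[0x86]=0x60, sp=0x86
body[0] mov  r5, #0x6b -> r5=0x6b
body[1] add  r1, r1, r3 -> r1=0xc0
body[2] mov  r2, #0xe3 -> r2=0xe3
body[3] add  r5, r6, r0 -> r5=0x73
body[4] add  r4, r6, r5 -> r4=0x1d
body[5] xor  r3, r4, r3 -> r3=0xaa
epilogue: pop r5=0x60, sp=0x87
epilogue: pop r4=0xad, sp=0x88
prologue pushed ['r4', 'r5'] at ['0x87', '0x86']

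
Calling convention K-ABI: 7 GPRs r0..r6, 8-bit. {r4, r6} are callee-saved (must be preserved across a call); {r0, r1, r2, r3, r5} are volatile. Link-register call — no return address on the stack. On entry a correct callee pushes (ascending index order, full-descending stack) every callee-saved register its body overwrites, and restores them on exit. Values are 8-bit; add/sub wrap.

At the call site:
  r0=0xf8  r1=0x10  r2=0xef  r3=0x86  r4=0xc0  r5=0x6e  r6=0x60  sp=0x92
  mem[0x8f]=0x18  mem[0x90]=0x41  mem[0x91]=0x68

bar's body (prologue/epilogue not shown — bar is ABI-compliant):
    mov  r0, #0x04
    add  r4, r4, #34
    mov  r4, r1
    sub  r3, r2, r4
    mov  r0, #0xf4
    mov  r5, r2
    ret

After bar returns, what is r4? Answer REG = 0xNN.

REG = 0xc0

prologue: push r4 → mem[0x91]=0xc0, sp=0x91
body[0] mov  r0, #0x04 → r0=0x04
body[1] add  r4, r4, #34 → r4=0xe2
body[2] mov  r4, r1 → r4=0x10
body[3] sub  r3, r2, r4 → r3=0xdf
body[4] mov  r0, #0xf4 → r0=0xf4
body[5] mov  r5, r2 → r5=0xef
epilogue: pop r4=0xc0, sp=0x92
r4 is callee-saved → restored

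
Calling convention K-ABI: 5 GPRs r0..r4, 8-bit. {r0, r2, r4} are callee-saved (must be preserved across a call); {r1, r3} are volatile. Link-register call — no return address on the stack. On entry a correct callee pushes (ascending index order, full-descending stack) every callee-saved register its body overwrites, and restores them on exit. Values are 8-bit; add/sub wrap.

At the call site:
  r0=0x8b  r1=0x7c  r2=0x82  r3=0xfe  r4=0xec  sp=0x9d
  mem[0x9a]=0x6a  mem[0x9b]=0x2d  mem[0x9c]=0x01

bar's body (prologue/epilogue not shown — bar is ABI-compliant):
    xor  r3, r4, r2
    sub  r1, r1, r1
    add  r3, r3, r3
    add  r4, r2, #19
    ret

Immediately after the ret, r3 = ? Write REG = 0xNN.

REG = 0xdc

prologue: push r4 -> mem[0x9c]=0xec, sp=0x9c
body[0] xor  r3, r4, r2 -> r3=0x6e
body[1] sub  r1, r1, r1 -> r1=0x00
body[2] add  r3, r3, r3 -> r3=0xdc
body[3] add  r4, r2, #19 -> r4=0x95
epilogue: pop r4=0xec, sp=0x9d
r3 is caller-saved -> body value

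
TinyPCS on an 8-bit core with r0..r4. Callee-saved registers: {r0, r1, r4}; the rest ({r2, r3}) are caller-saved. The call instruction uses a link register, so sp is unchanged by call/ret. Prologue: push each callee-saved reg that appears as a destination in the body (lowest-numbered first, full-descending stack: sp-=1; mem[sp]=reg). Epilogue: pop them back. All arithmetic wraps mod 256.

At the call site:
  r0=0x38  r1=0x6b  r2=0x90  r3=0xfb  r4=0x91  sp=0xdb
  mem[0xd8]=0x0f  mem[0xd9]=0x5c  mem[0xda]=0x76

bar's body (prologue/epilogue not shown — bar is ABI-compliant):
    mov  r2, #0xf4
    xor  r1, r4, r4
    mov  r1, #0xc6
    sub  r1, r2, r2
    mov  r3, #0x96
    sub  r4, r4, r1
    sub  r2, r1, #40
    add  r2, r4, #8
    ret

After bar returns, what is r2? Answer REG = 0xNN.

prologue: push r1 → mem[0xda]=0x6b, sp=0xda
prologue: push r4 → mem[0xd9]=0x91, sp=0xd9
body[0] mov  r2, #0xf4 → r2=0xf4
body[1] xor  r1, r4, r4 → r1=0x00
body[2] mov  r1, #0xc6 → r1=0xc6
body[3] sub  r1, r2, r2 → r1=0x00
body[4] mov  r3, #0x96 → r3=0x96
body[5] sub  r4, r4, r1 → r4=0x91
body[6] sub  r2, r1, #40 → r2=0xd8
body[7] add  r2, r4, #8 → r2=0x99
epilogue: pop r4=0x91, sp=0xda
epilogue: pop r1=0x6b, sp=0xdb
r2 is caller-saved → body value

REG = 0x99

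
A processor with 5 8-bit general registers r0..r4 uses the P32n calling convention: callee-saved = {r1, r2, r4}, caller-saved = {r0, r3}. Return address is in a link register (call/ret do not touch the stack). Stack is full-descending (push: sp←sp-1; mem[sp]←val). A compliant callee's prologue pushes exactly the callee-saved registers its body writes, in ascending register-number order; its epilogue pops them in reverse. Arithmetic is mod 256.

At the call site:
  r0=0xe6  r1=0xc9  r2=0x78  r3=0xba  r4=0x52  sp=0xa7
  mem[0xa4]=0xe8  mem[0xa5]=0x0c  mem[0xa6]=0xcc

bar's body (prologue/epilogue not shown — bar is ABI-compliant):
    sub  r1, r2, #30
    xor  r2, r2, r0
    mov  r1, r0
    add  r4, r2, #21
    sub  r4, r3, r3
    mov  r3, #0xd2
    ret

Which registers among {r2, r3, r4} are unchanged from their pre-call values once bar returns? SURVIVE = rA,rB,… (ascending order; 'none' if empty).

prologue: push r1 → mem[0xa6]=0xc9, sp=0xa6
prologue: push r2 → mem[0xa5]=0x78, sp=0xa5
prologue: push r4 → mem[0xa4]=0x52, sp=0xa4
body[0] sub  r1, r2, #30 → r1=0x5a
body[1] xor  r2, r2, r0 → r2=0x9e
body[2] mov  r1, r0 → r1=0xe6
body[3] add  r4, r2, #21 → r4=0xb3
body[4] sub  r4, r3, r3 → r4=0x00
body[5] mov  r3, #0xd2 → r3=0xd2
epilogue: pop r4=0x52, sp=0xa5
epilogue: pop r2=0x78, sp=0xa6
epilogue: pop r1=0xc9, sp=0xa7
r2: callee-saved, written=True
r3: caller-saved, written=True
r4: callee-saved, written=True

SURVIVE = r2,r4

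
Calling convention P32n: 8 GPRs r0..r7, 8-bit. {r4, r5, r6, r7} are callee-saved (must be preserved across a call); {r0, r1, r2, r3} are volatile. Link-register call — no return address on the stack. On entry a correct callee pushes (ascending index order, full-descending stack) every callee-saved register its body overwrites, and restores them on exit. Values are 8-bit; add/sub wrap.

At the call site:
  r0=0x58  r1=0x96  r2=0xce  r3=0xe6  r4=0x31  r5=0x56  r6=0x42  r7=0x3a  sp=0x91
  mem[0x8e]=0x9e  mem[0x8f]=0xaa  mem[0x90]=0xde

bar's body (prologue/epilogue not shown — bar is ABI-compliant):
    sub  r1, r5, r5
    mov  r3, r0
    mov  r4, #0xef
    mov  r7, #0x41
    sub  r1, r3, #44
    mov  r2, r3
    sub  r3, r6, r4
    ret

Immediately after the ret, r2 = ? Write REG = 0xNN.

prologue: push r4 → mem[0x90]=0x31, sp=0x90
prologue: push r7 → mem[0x8f]=0x3a, sp=0x8f
body[0] sub  r1, r5, r5 → r1=0x00
body[1] mov  r3, r0 → r3=0x58
body[2] mov  r4, #0xef → r4=0xef
body[3] mov  r7, #0x41 → r7=0x41
body[4] sub  r1, r3, #44 → r1=0x2c
body[5] mov  r2, r3 → r2=0x58
body[6] sub  r3, r6, r4 → r3=0x53
epilogue: pop r7=0x3a, sp=0x90
epilogue: pop r4=0x31, sp=0x91
r2 is caller-saved → body value

REG = 0x58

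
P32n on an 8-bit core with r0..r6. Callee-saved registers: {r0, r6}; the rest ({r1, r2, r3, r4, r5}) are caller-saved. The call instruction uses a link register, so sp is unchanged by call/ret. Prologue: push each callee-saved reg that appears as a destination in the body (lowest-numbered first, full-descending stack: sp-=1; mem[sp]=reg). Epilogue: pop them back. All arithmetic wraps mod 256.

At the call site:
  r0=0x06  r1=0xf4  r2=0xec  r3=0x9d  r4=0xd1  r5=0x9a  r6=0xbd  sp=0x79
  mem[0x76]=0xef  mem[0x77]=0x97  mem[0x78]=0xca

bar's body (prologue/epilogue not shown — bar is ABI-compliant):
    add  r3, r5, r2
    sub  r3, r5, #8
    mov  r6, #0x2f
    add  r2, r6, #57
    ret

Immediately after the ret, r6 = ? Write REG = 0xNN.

REG = 0xbd

prologue: push r6 -> mem[0x78]=0xbd, sp=0x78
body[0] add  r3, r5, r2 -> r3=0x86
body[1] sub  r3, r5, #8 -> r3=0x92
body[2] mov  r6, #0x2f -> r6=0x2f
body[3] add  r2, r6, #57 -> r2=0x68
epilogue: pop r6=0xbd, sp=0x79
r6 is callee-saved -> restored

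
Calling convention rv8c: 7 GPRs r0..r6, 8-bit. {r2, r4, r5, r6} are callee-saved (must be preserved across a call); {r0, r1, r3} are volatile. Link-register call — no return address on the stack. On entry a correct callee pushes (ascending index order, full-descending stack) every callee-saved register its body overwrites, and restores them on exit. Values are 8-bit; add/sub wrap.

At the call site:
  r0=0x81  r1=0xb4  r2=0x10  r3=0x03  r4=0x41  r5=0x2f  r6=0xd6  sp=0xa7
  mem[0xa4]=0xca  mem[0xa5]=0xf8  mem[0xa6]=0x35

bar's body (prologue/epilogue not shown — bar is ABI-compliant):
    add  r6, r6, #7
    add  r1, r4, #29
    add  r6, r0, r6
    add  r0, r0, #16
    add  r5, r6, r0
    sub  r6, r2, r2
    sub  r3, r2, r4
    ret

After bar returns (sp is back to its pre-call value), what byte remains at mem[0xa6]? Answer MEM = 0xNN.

prologue: push r5 -> mem[0xa6]=0x2f, sp=0xa6
prologue: push r6 -> mem[0xa5]=0xd6, sp=0xa5
body[0] add  r6, r6, #7 -> r6=0xdd
body[1] add  r1, r4, #29 -> r1=0x5e
body[2] add  r6, r0, r6 -> r6=0x5e
body[3] add  r0, r0, #16 -> r0=0x91
body[4] add  r5, r6, r0 -> r5=0xef
body[5] sub  r6, r2, r2 -> r6=0x00
body[6] sub  r3, r2, r4 -> r3=0xcf
epilogue: pop r6=0xd6, sp=0xa6
epilogue: pop r5=0x2f, sp=0xa7
prologue pushed ['r5', 'r6'] at ['0xa6', '0xa5']

MEM = 0x2f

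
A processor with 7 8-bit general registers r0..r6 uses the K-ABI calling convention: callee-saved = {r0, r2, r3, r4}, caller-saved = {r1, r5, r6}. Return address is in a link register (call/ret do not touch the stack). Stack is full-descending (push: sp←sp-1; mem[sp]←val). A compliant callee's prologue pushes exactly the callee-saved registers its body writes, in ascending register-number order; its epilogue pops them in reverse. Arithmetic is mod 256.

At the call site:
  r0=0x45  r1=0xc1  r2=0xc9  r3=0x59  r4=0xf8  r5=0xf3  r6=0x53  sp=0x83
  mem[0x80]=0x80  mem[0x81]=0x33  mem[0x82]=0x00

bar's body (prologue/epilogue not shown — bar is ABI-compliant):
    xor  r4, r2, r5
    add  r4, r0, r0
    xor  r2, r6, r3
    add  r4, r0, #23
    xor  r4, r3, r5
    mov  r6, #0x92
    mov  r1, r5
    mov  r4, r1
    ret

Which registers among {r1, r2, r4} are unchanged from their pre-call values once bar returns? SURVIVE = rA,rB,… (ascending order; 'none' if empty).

SURVIVE = r2,r4

prologue: push r2 → mem[0x82]=0xc9, sp=0x82
prologue: push r4 → mem[0x81]=0xf8, sp=0x81
body[0] xor  r4, r2, r5 → r4=0x3a
body[1] add  r4, r0, r0 → r4=0x8a
body[2] xor  r2, r6, r3 → r2=0x0a
body[3] add  r4, r0, #23 → r4=0x5c
body[4] xor  r4, r3, r5 → r4=0xaa
body[5] mov  r6, #0x92 → r6=0x92
body[6] mov  r1, r5 → r1=0xf3
body[7] mov  r4, r1 → r4=0xf3
epilogue: pop r4=0xf8, sp=0x82
epilogue: pop r2=0xc9, sp=0x83
r1: caller-saved, written=True
r2: callee-saved, written=True
r4: callee-saved, written=True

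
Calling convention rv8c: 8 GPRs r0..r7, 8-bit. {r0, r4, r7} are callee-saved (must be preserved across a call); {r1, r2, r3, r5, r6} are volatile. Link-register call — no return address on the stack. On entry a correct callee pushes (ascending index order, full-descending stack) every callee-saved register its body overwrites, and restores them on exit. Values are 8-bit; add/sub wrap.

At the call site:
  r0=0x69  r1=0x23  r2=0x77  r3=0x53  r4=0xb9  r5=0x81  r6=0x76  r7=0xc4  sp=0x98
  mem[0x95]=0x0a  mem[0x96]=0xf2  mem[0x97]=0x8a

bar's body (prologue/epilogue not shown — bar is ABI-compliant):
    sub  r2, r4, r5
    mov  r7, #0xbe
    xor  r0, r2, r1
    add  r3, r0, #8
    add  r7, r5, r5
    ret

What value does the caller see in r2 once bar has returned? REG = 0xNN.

prologue: push r0 → mem[0x97]=0x69, sp=0x97
prologue: push r7 → mem[0x96]=0xc4, sp=0x96
body[0] sub  r2, r4, r5 → r2=0x38
body[1] mov  r7, #0xbe → r7=0xbe
body[2] xor  r0, r2, r1 → r0=0x1b
body[3] add  r3, r0, #8 → r3=0x23
body[4] add  r7, r5, r5 → r7=0x02
epilogue: pop r7=0xc4, sp=0x97
epilogue: pop r0=0x69, sp=0x98
r2 is caller-saved → body value

REG = 0x38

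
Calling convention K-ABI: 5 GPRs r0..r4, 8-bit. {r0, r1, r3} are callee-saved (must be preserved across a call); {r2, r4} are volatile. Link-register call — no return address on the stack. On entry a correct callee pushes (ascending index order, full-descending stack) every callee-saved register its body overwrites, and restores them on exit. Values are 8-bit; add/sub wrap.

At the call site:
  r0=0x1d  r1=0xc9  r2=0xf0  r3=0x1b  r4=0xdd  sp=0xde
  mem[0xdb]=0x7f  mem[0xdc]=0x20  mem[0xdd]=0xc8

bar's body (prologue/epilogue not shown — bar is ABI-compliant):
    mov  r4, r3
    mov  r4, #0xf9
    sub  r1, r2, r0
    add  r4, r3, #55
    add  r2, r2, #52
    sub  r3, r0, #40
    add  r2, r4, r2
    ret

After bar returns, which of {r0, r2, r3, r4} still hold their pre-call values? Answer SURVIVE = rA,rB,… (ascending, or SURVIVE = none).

prologue: push r1 -> mem[0xdd]=0xc9, sp=0xdd
prologue: push r3 -> mem[0xdc]=0x1b, sp=0xdc
body[0] mov  r4, r3 -> r4=0x1b
body[1] mov  r4, #0xf9 -> r4=0xf9
body[2] sub  r1, r2, r0 -> r1=0xd3
body[3] add  r4, r3, #55 -> r4=0x52
body[4] add  r2, r2, #52 -> r2=0x24
body[5] sub  r3, r0, #40 -> r3=0xf5
body[6] add  r2, r4, r2 -> r2=0x76
epilogue: pop r3=0x1b, sp=0xdd
epilogue: pop r1=0xc9, sp=0xde
r0: callee-saved, written=False
r2: caller-saved, written=True
r3: callee-saved, written=True
r4: caller-saved, written=True

SURVIVE = r0,r3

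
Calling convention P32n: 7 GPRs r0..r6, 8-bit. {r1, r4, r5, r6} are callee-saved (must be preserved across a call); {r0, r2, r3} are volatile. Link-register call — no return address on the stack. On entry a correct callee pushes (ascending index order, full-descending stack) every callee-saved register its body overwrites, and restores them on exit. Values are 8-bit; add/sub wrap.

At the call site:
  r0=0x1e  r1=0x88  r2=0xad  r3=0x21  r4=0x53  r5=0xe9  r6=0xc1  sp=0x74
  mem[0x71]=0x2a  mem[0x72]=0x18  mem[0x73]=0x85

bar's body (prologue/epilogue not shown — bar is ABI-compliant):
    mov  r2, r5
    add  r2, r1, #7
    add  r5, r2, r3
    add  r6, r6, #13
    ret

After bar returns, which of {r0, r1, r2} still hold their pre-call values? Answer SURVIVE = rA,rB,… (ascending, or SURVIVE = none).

prologue: push r5 -> mem[0x73]=0xe9, sp=0x73
prologue: push r6 -> mem[0x72]=0xc1, sp=0x72
body[0] mov  r2, r5 -> r2=0xe9
body[1] add  r2, r1, #7 -> r2=0x8f
body[2] add  r5, r2, r3 -> r5=0xb0
body[3] add  r6, r6, #13 -> r6=0xce
epilogue: pop r6=0xc1, sp=0x73
epilogue: pop r5=0xe9, sp=0x74
r0: caller-saved, written=False
r1: callee-saved, written=False
r2: caller-saved, written=True

SURVIVE = r0,r1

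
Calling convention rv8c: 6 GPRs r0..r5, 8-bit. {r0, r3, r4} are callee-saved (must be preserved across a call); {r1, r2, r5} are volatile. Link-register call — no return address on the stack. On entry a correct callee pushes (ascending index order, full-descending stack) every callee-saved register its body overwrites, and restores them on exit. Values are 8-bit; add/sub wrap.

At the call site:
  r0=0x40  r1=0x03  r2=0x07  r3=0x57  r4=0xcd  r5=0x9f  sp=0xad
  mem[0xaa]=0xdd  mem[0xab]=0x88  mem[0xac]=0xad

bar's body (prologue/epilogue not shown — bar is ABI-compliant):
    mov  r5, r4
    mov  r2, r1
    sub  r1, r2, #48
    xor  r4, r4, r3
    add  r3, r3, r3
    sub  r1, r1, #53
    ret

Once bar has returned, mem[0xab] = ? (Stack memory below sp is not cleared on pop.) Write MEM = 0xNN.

prologue: push r3 → mem[0xac]=0x57, sp=0xac
prologue: push r4 → mem[0xab]=0xcd, sp=0xab
body[0] mov  r5, r4 → r5=0xcd
body[1] mov  r2, r1 → r2=0x03
body[2] sub  r1, r2, #48 → r1=0xd3
body[3] xor  r4, r4, r3 → r4=0x9a
body[4] add  r3, r3, r3 → r3=0xae
body[5] sub  r1, r1, #53 → r1=0x9e
epilogue: pop r4=0xcd, sp=0xac
epilogue: pop r3=0x57, sp=0xad
prologue pushed ['r3', 'r4'] at ['0xac', '0xab']

MEM = 0xcd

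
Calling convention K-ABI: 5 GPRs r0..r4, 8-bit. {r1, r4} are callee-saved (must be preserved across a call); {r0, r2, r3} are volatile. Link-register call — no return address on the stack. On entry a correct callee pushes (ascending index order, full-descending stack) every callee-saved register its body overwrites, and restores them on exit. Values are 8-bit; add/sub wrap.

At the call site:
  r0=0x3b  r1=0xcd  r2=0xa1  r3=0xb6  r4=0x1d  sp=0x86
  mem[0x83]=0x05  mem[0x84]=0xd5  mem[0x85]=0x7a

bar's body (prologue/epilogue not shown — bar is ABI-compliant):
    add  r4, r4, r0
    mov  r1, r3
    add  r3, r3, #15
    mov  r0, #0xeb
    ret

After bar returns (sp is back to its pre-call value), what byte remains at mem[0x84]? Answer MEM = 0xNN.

MEM = 0x1d

prologue: push r1 → mem[0x85]=0xcd, sp=0x85
prologue: push r4 → mem[0x84]=0x1d, sp=0x84
body[0] add  r4, r4, r0 → r4=0x58
body[1] mov  r1, r3 → r1=0xb6
body[2] add  r3, r3, #15 → r3=0xc5
body[3] mov  r0, #0xeb → r0=0xeb
epilogue: pop r4=0x1d, sp=0x85
epilogue: pop r1=0xcd, sp=0x86
prologue pushed ['r1', 'r4'] at ['0x85', '0x84']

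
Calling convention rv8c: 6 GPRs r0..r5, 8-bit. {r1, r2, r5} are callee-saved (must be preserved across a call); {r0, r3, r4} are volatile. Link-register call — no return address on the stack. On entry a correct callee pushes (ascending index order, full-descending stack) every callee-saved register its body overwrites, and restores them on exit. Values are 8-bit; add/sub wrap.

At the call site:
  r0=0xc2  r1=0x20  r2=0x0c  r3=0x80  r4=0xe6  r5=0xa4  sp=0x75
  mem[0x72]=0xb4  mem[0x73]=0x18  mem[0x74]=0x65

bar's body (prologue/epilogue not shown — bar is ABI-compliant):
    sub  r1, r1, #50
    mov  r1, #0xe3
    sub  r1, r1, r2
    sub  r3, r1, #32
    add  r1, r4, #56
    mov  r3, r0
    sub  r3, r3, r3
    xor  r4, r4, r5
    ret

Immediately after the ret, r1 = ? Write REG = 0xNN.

prologue: push r1 -> mem[0x74]=0x20, sp=0x74
body[0] sub  r1, r1, #50 -> r1=0xee
body[1] mov  r1, #0xe3 -> r1=0xe3
body[2] sub  r1, r1, r2 -> r1=0xd7
body[3] sub  r3, r1, #32 -> r3=0xb7
body[4] add  r1, r4, #56 -> r1=0x1e
body[5] mov  r3, r0 -> r3=0xc2
body[6] sub  r3, r3, r3 -> r3=0x00
body[7] xor  r4, r4, r5 -> r4=0x42
epilogue: pop r1=0x20, sp=0x75
r1 is callee-saved -> restored

REG = 0x20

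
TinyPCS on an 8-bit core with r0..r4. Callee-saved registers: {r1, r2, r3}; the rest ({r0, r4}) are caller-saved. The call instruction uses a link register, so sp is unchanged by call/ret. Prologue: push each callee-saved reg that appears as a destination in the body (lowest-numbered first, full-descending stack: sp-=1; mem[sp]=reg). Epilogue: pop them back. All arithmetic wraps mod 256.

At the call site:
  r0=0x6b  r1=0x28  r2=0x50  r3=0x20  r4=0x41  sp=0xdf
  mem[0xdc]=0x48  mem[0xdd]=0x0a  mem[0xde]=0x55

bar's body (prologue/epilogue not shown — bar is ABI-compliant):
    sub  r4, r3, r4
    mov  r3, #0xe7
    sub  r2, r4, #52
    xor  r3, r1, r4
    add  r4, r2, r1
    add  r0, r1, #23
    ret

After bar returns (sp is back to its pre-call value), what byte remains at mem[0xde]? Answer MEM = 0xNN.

prologue: push r2 -> mem[0xde]=0x50, sp=0xde
prologue: push r3 -> mem[0xdd]=0x20, sp=0xdd
body[0] sub  r4, r3, r4 -> r4=0xdf
body[1] mov  r3, #0xe7 -> r3=0xe7
body[2] sub  r2, r4, #52 -> r2=0xab
body[3] xor  r3, r1, r4 -> r3=0xf7
body[4] add  r4, r2, r1 -> r4=0xd3
body[5] add  r0, r1, #23 -> r0=0x3f
epilogue: pop r3=0x20, sp=0xde
epilogue: pop r2=0x50, sp=0xdf
prologue pushed ['r2', 'r3'] at ['0xde', '0xdd']

MEM = 0x50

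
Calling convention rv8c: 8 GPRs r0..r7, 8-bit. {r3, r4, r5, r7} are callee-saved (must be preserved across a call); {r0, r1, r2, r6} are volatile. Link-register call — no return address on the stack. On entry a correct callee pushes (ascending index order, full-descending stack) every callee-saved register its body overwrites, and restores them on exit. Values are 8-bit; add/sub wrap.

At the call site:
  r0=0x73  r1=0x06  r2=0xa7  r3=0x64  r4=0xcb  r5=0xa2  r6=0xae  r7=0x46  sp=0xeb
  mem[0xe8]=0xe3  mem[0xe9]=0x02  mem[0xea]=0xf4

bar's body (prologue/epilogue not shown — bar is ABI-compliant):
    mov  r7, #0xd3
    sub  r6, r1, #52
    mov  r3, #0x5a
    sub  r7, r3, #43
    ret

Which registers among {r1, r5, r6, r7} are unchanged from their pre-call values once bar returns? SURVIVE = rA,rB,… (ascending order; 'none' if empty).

prologue: push r3 -> mem[0xea]=0x64, sp=0xea
prologue: push r7 -> mem[0xe9]=0x46, sp=0xe9
body[0] mov  r7, #0xd3 -> r7=0xd3
body[1] sub  r6, r1, #52 -> r6=0xd2
body[2] mov  r3, #0x5a -> r3=0x5a
body[3] sub  r7, r3, #43 -> r7=0x2f
epilogue: pop r7=0x46, sp=0xea
epilogue: pop r3=0x64, sp=0xeb
r1: caller-saved, written=False
r5: callee-saved, written=False
r6: caller-saved, written=True
r7: callee-saved, written=True

SURVIVE = r1,r5,r7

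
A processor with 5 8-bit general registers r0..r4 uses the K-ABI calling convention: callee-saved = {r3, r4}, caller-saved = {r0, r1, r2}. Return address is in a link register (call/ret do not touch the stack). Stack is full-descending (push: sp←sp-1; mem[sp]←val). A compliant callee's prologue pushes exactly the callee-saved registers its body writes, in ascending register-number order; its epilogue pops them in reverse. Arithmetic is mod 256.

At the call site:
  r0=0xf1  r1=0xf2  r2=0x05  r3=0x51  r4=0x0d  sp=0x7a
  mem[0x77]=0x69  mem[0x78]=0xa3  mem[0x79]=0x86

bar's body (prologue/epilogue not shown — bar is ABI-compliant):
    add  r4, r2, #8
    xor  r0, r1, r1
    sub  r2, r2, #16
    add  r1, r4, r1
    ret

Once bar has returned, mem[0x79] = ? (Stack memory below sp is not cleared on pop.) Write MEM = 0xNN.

MEM = 0x0d

prologue: push r4 -> mem[0x79]=0x0d, sp=0x79
body[0] add  r4, r2, #8 -> r4=0x0d
body[1] xor  r0, r1, r1 -> r0=0x00
body[2] sub  r2, r2, #16 -> r2=0xf5
body[3] add  r1, r4, r1 -> r1=0xff
epilogue: pop r4=0x0d, sp=0x7a
prologue pushed ['r4'] at ['0x79']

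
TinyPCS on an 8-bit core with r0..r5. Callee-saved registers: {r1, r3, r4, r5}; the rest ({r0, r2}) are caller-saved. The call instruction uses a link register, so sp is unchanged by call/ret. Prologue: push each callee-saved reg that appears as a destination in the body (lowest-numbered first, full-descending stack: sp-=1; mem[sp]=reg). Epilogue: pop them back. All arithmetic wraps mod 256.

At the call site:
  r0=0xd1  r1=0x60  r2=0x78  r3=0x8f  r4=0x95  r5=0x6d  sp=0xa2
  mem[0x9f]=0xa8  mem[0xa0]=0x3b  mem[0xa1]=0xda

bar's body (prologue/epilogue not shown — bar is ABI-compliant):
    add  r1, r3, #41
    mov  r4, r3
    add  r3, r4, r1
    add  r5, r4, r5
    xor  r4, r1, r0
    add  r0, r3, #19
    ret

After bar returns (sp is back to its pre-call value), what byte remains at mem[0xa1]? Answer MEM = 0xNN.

prologue: push r1 -> mem[0xa1]=0x60, sp=0xa1
prologue: push r3 -> mem[0xa0]=0x8f, sp=0xa0
prologue: push r4 -> mem[0x9f]=0x95, sp=0x9f
prologue: push r5 -> mem[0x9e]=0x6d, sp=0x9e
body[0] add  r1, r3, #41 -> r1=0xb8
body[1] mov  r4, r3 -> r4=0x8f
body[2] add  r3, r4, r1 -> r3=0x47
body[3] add  r5, r4, r5 -> r5=0xfc
body[4] xor  r4, r1, r0 -> r4=0x69
body[5] add  r0, r3, #19 -> r0=0x5a
epilogue: pop r5=0x6d, sp=0x9f
epilogue: pop r4=0x95, sp=0xa0
epilogue: pop r3=0x8f, sp=0xa1
epilogue: pop r1=0x60, sp=0xa2
prologue pushed ['r1', 'r3', 'r4', 'r5'] at ['0xa1', '0xa0', '0x9f', '0x9e']

MEM = 0x60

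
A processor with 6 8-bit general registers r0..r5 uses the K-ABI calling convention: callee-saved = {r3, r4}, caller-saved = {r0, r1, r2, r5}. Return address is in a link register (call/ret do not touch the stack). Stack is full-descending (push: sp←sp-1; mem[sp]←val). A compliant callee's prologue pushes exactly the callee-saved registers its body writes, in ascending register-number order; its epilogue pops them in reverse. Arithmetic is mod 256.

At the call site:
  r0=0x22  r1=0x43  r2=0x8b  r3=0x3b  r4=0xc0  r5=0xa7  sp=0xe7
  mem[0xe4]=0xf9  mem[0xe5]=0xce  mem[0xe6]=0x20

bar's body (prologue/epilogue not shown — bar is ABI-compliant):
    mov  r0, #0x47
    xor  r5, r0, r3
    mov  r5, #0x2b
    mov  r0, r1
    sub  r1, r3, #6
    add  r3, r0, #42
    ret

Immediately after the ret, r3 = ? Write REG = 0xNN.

prologue: push r3 -> mem[0xe6]=0x3b, sp=0xe6
body[0] mov  r0, #0x47 -> r0=0x47
body[1] xor  r5, r0, r3 -> r5=0x7c
body[2] mov  r5, #0x2b -> r5=0x2b
body[3] mov  r0, r1 -> r0=0x43
body[4] sub  r1, r3, #6 -> r1=0x35
body[5] add  r3, r0, #42 -> r3=0x6d
epilogue: pop r3=0x3b, sp=0xe7
r3 is callee-saved -> restored

REG = 0x3b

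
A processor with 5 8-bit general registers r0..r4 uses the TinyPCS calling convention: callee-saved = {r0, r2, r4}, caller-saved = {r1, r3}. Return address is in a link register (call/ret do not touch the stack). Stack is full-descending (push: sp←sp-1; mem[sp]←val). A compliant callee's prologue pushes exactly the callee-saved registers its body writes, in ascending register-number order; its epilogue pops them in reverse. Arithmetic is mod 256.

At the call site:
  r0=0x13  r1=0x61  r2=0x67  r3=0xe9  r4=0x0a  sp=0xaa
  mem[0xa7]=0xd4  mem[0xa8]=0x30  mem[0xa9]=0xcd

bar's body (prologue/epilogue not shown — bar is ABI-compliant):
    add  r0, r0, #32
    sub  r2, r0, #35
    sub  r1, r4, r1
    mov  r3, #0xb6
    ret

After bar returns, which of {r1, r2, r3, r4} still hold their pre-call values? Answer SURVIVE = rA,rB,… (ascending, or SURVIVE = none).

prologue: push r0 -> mem[0xa9]=0x13, sp=0xa9
prologue: push r2 -> mem[0xa8]=0x67, sp=0xa8
body[0] add  r0, r0, #32 -> r0=0x33
body[1] sub  r2, r0, #35 -> r2=0x10
body[2] sub  r1, r4, r1 -> r1=0xa9
body[3] mov  r3, #0xb6 -> r3=0xb6
epilogue: pop r2=0x67, sp=0xa9
epilogue: pop r0=0x13, sp=0xaa
r1: caller-saved, written=True
r2: callee-saved, written=True
r3: caller-saved, written=True
r4: callee-saved, written=False

SURVIVE = r2,r4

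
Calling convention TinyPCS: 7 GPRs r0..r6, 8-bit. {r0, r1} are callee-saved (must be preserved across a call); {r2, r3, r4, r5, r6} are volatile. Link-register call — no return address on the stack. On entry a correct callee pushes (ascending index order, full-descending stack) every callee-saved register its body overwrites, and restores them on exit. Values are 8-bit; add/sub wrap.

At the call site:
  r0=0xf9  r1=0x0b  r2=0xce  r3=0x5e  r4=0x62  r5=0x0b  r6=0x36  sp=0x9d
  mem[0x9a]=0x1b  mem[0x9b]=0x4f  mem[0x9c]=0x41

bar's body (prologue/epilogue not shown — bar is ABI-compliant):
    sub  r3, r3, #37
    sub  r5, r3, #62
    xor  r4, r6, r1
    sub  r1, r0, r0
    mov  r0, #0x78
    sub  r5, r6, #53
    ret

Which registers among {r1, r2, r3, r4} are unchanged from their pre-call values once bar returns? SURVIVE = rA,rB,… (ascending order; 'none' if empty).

SURVIVE = r1,r2

prologue: push r0 -> mem[0x9c]=0xf9, sp=0x9c
prologue: push r1 -> mem[0x9b]=0x0b, sp=0x9b
body[0] sub  r3, r3, #37 -> r3=0x39
body[1] sub  r5, r3, #62 -> r5=0xfb
body[2] xor  r4, r6, r1 -> r4=0x3d
body[3] sub  r1, r0, r0 -> r1=0x00
body[4] mov  r0, #0x78 -> r0=0x78
body[5] sub  r5, r6, #53 -> r5=0x01
epilogue: pop r1=0x0b, sp=0x9c
epilogue: pop r0=0xf9, sp=0x9d
r1: callee-saved, written=True
r2: caller-saved, written=False
r3: caller-saved, written=True
r4: caller-saved, written=True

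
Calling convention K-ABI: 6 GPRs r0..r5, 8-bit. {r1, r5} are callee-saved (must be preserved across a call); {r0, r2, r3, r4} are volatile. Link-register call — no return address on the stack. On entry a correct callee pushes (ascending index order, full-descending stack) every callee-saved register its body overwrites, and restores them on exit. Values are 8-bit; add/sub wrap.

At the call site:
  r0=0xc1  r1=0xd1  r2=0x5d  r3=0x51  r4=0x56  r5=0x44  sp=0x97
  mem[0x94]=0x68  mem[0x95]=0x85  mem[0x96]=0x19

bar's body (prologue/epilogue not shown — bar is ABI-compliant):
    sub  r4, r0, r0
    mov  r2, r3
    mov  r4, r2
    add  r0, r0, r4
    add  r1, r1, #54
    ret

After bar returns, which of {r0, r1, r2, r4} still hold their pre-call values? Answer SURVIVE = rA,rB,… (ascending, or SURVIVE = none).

prologue: push r1 -> mem[0x96]=0xd1, sp=0x96
body[0] sub  r4, r0, r0 -> r4=0x00
body[1] mov  r2, r3 -> r2=0x51
body[2] mov  r4, r2 -> r4=0x51
body[3] add  r0, r0, r4 -> r0=0x12
body[4] add  r1, r1, #54 -> r1=0x07
epilogue: pop r1=0xd1, sp=0x97
r0: caller-saved, written=True
r1: callee-saved, written=True
r2: caller-saved, written=True
r4: caller-saved, written=True

SURVIVE = r1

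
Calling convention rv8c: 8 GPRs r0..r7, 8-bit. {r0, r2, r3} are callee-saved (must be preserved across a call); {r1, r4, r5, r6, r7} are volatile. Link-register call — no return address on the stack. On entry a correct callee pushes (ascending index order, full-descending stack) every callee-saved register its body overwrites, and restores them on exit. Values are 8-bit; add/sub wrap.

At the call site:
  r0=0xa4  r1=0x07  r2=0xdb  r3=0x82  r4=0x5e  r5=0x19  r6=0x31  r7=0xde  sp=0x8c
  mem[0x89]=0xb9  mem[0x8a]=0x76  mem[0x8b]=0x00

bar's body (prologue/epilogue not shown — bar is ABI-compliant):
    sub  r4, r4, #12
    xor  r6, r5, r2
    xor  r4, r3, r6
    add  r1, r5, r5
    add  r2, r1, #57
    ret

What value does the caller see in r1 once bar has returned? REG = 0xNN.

prologue: push r2 -> mem[0x8b]=0xdb, sp=0x8b
body[0] sub  r4, r4, #12 -> r4=0x52
body[1] xor  r6, r5, r2 -> r6=0xc2
body[2] xor  r4, r3, r6 -> r4=0x40
body[3] add  r1, r5, r5 -> r1=0x32
body[4] add  r2, r1, #57 -> r2=0x6b
epilogue: pop r2=0xdb, sp=0x8c
r1 is caller-saved -> body value

REG = 0x32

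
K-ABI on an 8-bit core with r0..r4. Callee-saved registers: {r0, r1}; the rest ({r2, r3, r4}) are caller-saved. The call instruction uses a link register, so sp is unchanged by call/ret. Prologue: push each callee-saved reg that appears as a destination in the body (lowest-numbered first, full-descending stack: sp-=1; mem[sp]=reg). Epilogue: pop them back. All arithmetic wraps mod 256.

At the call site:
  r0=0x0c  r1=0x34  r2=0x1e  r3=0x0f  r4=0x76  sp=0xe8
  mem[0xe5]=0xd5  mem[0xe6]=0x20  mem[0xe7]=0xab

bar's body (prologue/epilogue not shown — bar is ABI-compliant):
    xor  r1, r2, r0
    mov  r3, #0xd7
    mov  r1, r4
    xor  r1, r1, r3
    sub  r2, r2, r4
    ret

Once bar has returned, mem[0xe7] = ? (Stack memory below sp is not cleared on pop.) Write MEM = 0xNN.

prologue: push r1 → mem[0xe7]=0x34, sp=0xe7
body[0] xor  r1, r2, r0 → r1=0x12
body[1] mov  r3, #0xd7 → r3=0xd7
body[2] mov  r1, r4 → r1=0x76
body[3] xor  r1, r1, r3 → r1=0xa1
body[4] sub  r2, r2, r4 → r2=0xa8
epilogue: pop r1=0x34, sp=0xe8
prologue pushed ['r1'] at ['0xe7']

MEM = 0x34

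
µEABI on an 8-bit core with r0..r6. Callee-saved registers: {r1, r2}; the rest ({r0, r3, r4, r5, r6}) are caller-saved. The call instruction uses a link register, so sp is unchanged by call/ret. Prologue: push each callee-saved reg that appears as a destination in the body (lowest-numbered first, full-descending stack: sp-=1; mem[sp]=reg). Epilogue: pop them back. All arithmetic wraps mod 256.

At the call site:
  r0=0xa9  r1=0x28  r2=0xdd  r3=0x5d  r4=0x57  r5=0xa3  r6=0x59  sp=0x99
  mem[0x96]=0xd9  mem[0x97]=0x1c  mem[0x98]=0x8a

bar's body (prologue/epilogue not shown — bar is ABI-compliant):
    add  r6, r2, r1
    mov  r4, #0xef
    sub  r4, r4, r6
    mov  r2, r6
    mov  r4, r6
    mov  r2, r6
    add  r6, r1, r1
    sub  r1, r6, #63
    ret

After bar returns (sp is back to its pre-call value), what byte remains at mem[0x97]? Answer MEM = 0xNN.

prologue: push r1 → mem[0x98]=0x28, sp=0x98
prologue: push r2 → mem[0x97]=0xdd, sp=0x97
body[0] add  r6, r2, r1 → r6=0x05
body[1] mov  r4, #0xef → r4=0xef
body[2] sub  r4, r4, r6 → r4=0xea
body[3] mov  r2, r6 → r2=0x05
body[4] mov  r4, r6 → r4=0x05
body[5] mov  r2, r6 → r2=0x05
body[6] add  r6, r1, r1 → r6=0x50
body[7] sub  r1, r6, #63 → r1=0x11
epilogue: pop r2=0xdd, sp=0x98
epilogue: pop r1=0x28, sp=0x99
prologue pushed ['r1', 'r2'] at ['0x98', '0x97']

MEM = 0xdd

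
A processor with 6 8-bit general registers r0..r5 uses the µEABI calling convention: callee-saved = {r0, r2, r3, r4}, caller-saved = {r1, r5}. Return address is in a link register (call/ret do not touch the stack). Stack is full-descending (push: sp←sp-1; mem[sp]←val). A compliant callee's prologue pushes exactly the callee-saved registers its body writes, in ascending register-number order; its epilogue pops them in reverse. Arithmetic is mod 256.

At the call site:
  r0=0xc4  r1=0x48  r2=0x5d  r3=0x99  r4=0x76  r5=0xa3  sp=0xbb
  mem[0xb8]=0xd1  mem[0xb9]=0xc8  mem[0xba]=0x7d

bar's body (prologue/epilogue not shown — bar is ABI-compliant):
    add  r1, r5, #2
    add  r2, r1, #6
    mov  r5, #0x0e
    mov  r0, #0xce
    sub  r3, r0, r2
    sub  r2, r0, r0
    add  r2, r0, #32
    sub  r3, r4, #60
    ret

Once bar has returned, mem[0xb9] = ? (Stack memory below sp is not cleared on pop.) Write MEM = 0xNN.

prologue: push r0 -> mem[0xba]=0xc4, sp=0xba
prologue: push r2 -> mem[0xb9]=0x5d, sp=0xb9
prologue: push r3 -> mem[0xb8]=0x99, sp=0xb8
body[0] add  r1, r5, #2 -> r1=0xa5
body[1] add  r2, r1, #6 -> r2=0xab
body[2] mov  r5, #0x0e -> r5=0x0e
body[3] mov  r0, #0xce -> r0=0xce
body[4] sub  r3, r0, r2 -> r3=0x23
body[5] sub  r2, r0, r0 -> r2=0x00
body[6] add  r2, r0, #32 -> r2=0xee
body[7] sub  r3, r4, #60 -> r3=0x3a
epilogue: pop r3=0x99, sp=0xb9
epilogue: pop r2=0x5d, sp=0xba
epilogue: pop r0=0xc4, sp=0xbb
prologue pushed ['r0', 'r2', 'r3'] at ['0xba', '0xb9', '0xb8']

MEM = 0x5d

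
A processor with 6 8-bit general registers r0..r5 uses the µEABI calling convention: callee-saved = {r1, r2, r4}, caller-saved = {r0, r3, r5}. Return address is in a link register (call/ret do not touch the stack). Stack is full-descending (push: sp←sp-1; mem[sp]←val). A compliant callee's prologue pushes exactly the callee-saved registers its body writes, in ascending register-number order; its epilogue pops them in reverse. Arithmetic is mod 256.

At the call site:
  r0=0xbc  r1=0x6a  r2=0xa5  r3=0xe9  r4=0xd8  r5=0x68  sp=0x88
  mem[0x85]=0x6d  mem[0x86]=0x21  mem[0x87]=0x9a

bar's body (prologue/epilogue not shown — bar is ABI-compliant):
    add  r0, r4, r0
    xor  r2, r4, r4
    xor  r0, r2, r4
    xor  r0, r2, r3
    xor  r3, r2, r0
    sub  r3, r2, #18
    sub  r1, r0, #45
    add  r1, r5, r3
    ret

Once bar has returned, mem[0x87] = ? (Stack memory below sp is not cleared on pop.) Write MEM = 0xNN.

prologue: push r1 -> mem[0x87]=0x6a, sp=0x87
prologue: push r2 -> mem[0x86]=0xa5, sp=0x86
body[0] add  r0, r4, r0 -> r0=0x94
body[1] xor  r2, r4, r4 -> r2=0x00
body[2] xor  r0, r2, r4 -> r0=0xd8
body[3] xor  r0, r2, r3 -> r0=0xe9
body[4] xor  r3, r2, r0 -> r3=0xe9
body[5] sub  r3, r2, #18 -> r3=0xee
body[6] sub  r1, r0, #45 -> r1=0xbc
body[7] add  r1, r5, r3 -> r1=0x56
epilogue: pop r2=0xa5, sp=0x87
epilogue: pop r1=0x6a, sp=0x88
prologue pushed ['r1', 'r2'] at ['0x87', '0x86']

MEM = 0x6a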